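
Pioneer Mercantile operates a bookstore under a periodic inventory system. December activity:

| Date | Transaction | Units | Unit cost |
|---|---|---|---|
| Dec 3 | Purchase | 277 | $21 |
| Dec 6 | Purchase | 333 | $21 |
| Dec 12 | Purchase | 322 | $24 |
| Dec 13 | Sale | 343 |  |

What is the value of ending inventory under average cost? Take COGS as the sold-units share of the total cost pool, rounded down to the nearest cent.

Dec 13, sell 343: 343/932 × $20,538.00 → $7,558.51
Ending inventory (cost pool remaining) = $12,979.49
Check: goods available $20,538.00 = COGS $7,558.51 + ending $12,979.49

Ending inventory = $12,979.49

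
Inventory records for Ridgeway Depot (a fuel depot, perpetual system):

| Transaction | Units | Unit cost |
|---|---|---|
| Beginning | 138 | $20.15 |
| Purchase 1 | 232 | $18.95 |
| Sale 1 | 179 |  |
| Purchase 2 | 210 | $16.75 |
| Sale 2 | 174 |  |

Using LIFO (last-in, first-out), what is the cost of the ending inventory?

Sale 1 (179) [LIFO — newest first]: 179 @ $18.95 = $3,392.05
Sale 2 (174) [LIFO — newest first]: 174 @ $16.75 = $2,914.50
Total COGS = $3,392.05 + $2,914.50 = $6,306.55
Ending inventory: 138 @ $20.15 + 53 @ $18.95 + 36 @ $16.75 = $4,388.05
Check: goods available $10,694.60 = COGS $6,306.55 + ending $4,388.05

Ending inventory = $4,388.05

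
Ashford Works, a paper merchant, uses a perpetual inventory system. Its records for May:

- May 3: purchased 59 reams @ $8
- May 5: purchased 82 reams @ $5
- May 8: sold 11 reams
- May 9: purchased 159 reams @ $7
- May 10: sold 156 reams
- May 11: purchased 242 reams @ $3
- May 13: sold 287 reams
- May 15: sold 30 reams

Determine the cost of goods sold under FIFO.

May 8, 11 sold [FIFO — oldest first]: 11 @ $8 = $88
May 10, 156 sold [FIFO — oldest first]: 48 @ $8 + 82 @ $5 + 26 @ $7 = $976
May 13, 287 sold [FIFO — oldest first]: 133 @ $7 + 154 @ $3 = $1,393
May 15, 30 sold [FIFO — oldest first]: 30 @ $3 = $90
Total COGS = $88 + $976 + $1,393 + $90 = $2,547
Ending inventory: 58 @ $3 = $174
Check: goods available $2,721 = COGS $2,547 + ending $174

COGS = $2,547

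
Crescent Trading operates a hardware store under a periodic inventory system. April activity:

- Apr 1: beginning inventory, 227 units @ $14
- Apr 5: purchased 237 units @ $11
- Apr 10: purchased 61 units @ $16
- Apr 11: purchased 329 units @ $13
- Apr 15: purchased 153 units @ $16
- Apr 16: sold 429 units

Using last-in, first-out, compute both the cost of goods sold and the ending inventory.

COGS = $6,036; ending inventory = $7,450

Apr 16, 429 sold [LIFO — newest first]: 153 @ $16 + 276 @ $13 = $6,036
Ending inventory: 227 @ $14 + 237 @ $11 + 61 @ $16 + 53 @ $13 = $7,450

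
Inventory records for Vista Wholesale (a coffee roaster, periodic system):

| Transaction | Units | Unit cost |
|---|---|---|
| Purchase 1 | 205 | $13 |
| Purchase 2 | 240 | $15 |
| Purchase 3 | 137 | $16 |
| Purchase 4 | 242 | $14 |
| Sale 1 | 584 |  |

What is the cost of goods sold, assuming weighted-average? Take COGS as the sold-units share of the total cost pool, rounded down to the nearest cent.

COGS = $8,395.00

Sale 1, sell 584: 584/824 × $11,845.00 → $8,395.00
Ending inventory (cost pool remaining) = $3,450.00
Check: goods available $11,845.00 = COGS $8,395.00 + ending $3,450.00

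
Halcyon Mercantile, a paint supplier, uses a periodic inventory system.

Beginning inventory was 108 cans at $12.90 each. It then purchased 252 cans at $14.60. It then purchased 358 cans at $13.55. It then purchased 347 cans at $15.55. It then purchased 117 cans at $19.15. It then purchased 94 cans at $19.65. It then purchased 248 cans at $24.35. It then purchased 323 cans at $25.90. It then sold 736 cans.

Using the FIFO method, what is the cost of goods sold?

Sale 1 (736) [FIFO — oldest first]: 108 @ $12.90 + 252 @ $14.60 + 358 @ $13.55 + 18 @ $15.55 = $10,203.20
Ending inventory: 329 @ $15.55 + 117 @ $19.15 + 94 @ $19.65 + 248 @ $24.35 + 323 @ $25.90 = $23,608.10

COGS = $10,203.20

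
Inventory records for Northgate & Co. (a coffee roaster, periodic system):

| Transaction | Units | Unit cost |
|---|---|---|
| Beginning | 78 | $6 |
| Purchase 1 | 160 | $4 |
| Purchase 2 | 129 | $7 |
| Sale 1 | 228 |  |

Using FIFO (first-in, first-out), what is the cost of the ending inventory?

Ending inventory = $943

Sale 1 (228) [FIFO — oldest first]: 78 @ $6 + 150 @ $4 = $1,068
Ending inventory: 10 @ $4 + 129 @ $7 = $943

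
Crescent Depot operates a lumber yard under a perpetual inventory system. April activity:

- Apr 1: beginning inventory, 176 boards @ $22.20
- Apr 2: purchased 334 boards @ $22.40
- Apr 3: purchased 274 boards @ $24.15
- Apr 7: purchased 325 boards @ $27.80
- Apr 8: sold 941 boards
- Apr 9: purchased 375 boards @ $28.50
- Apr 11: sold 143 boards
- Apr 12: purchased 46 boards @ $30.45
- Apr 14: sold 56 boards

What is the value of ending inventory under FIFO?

Ending inventory = $11,204.70

Apr 8, 941 sold [FIFO — oldest first]: 176 @ $22.20 + 334 @ $22.40 + 274 @ $24.15 + 157 @ $27.80 = $22,370.50
Apr 11, 143 sold [FIFO — oldest first]: 143 @ $27.80 = $3,975.40
Apr 14, 56 sold [FIFO — oldest first]: 25 @ $27.80 + 31 @ $28.50 = $1,578.50
Total COGS = $22,370.50 + $3,975.40 + $1,578.50 = $27,924.40
Ending inventory: 344 @ $28.50 + 46 @ $30.45 = $11,204.70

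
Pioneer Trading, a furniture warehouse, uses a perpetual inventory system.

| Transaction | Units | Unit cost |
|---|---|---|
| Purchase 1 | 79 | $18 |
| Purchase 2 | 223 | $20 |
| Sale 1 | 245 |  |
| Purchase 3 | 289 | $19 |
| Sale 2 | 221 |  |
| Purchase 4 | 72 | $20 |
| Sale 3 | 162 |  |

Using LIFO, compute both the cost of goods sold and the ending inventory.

Sale 1 (245) [LIFO — newest first]: 223 @ $20 + 22 @ $18 = $4,856
Sale 2 (221) [LIFO — newest first]: 221 @ $19 = $4,199
Sale 3 (162) [LIFO — newest first]: 72 @ $20 + 68 @ $19 + 22 @ $18 = $3,128
Total COGS = $4,856 + $4,199 + $3,128 = $12,183
Ending inventory: 35 @ $18 = $630

COGS = $12,183; ending inventory = $630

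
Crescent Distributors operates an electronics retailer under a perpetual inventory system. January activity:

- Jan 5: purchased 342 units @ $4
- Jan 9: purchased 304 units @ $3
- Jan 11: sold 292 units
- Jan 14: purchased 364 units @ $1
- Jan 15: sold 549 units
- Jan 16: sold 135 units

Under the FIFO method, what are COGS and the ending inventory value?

COGS = $2,610; ending inventory = $34

Jan 11, 292 sold [FIFO — oldest first]: 292 @ $4 = $1,168
Jan 15, 549 sold [FIFO — oldest first]: 50 @ $4 + 304 @ $3 + 195 @ $1 = $1,307
Jan 16, 135 sold [FIFO — oldest first]: 135 @ $1 = $135
Total COGS = $1,168 + $1,307 + $135 = $2,610
Ending inventory: 34 @ $1 = $34
Check: goods available $2,644 = COGS $2,610 + ending $34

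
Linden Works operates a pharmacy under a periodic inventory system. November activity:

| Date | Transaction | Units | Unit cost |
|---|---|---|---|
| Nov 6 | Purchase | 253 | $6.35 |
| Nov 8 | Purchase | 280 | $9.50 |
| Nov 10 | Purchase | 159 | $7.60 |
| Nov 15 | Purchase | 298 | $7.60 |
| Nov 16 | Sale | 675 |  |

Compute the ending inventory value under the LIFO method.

Nov 16, 675 sold [LIFO — newest first]: 298 @ $7.60 + 159 @ $7.60 + 218 @ $9.50 = $5,544.20
Ending inventory: 253 @ $6.35 + 62 @ $9.50 = $2,195.55
Check: goods available $7,739.75 = COGS $5,544.20 + ending $2,195.55

Ending inventory = $2,195.55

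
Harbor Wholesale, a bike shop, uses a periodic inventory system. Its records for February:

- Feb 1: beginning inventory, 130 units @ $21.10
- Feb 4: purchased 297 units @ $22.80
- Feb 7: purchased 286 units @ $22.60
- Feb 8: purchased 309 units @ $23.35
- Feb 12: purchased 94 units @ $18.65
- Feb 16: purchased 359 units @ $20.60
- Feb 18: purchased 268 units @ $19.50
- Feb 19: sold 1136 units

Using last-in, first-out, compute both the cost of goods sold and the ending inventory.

Feb 19, 1136 sold [LIFO — newest first]: 268 @ $19.50 + 359 @ $20.60 + 94 @ $18.65 + 309 @ $23.35 + 106 @ $22.60 = $23,985.25
Ending inventory: 130 @ $21.10 + 297 @ $22.80 + 180 @ $22.60 = $13,582.60

COGS = $23,985.25; ending inventory = $13,582.60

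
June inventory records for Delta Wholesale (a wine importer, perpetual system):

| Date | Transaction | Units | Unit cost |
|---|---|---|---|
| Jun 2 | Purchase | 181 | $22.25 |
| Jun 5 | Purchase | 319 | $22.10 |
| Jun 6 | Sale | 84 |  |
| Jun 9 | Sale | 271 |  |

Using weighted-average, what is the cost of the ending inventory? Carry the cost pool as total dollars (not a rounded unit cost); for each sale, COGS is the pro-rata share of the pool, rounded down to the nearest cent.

After Jun 2: 181 on hand, pool $4,027.25 (≈ $22.2500 each)
After Jun 5: 500 on hand, pool $11,077.15 (≈ $22.1543 each)
Jun 6, sell 84: 84/500 × $11,077.15 → $1,860.96
Jun 9, sell 271: 271/416 × $9,216.19 → $6,003.81
Total COGS = $1,860.96 + $6,003.81 = $7,864.77
Ending inventory (cost pool remaining) = $3,212.38
Check: goods available $11,077.15 = COGS $7,864.77 + ending $3,212.38

Ending inventory = $3,212.38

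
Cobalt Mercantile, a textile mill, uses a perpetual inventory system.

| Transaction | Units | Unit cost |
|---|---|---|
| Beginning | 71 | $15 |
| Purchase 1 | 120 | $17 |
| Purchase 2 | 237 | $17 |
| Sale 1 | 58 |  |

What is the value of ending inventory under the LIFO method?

Ending inventory = $6,148

Sale 1 (58) [LIFO — newest first]: 58 @ $17 = $986
Ending inventory: 71 @ $15 + 120 @ $17 + 179 @ $17 = $6,148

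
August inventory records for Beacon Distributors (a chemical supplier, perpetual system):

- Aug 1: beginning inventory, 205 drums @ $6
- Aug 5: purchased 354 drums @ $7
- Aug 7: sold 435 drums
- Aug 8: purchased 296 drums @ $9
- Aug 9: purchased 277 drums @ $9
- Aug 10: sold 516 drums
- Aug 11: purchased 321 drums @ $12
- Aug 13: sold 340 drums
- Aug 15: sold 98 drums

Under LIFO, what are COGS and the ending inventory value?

Aug 7, 435 sold [LIFO — newest first]: 354 @ $7 + 81 @ $6 = $2,964
Aug 10, 516 sold [LIFO — newest first]: 277 @ $9 + 239 @ $9 = $4,644
Aug 13, 340 sold [LIFO — newest first]: 321 @ $12 + 19 @ $9 = $4,023
Aug 15, 98 sold [LIFO — newest first]: 38 @ $9 + 60 @ $6 = $702
Total COGS = $2,964 + $4,644 + $4,023 + $702 = $12,333
Ending inventory: 64 @ $6 = $384

COGS = $12,333; ending inventory = $384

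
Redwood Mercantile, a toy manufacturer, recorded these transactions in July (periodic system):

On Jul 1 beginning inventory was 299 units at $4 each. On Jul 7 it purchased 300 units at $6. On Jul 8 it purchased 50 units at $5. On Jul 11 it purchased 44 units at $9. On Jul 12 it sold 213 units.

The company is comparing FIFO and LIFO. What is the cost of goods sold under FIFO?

COGS = $852

FIFO COGS: 213 @ $4 = $852
LIFO COGS: 44 @ $9 + 50 @ $5 + 119 @ $6 = $1,360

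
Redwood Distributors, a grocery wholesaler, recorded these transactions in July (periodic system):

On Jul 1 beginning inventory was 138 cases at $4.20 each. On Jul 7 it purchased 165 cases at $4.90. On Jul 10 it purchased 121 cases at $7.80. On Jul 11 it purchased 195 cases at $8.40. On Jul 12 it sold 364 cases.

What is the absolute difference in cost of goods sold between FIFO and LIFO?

FIFO COGS: 138 @ $4.20 + 165 @ $4.90 + 61 @ $7.80 = $1,863.90
LIFO COGS: 195 @ $8.40 + 121 @ $7.80 + 48 @ $4.90 = $2,817.00
Difference = |$1,863.90 − $2,817.00| = $953.10

$953.10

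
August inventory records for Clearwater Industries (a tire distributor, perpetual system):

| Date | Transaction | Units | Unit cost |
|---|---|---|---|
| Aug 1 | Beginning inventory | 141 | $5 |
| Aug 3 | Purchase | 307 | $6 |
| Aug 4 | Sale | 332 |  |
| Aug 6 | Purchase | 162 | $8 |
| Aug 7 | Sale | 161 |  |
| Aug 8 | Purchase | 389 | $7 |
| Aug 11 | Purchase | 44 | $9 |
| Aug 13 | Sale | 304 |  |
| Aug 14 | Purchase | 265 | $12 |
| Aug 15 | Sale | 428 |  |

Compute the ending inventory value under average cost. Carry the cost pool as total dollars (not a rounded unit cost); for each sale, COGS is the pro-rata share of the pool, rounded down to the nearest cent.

After Aug 1: 141 on hand, pool $705.00 (≈ $5.0000 each)
After Aug 3: 448 on hand, pool $2,547.00 (≈ $5.6853 each)
Aug 4, sell 332: 332/448 × $2,547.00 → $1,887.50
After Aug 6: 278 on hand, pool $1,955.50 (≈ $7.0342 each)
Aug 7, sell 161: 161/278 × $1,955.50 → $1,132.50
After Aug 8: 506 on hand, pool $3,546.00 (≈ $7.0079 each)
After Aug 11: 550 on hand, pool $3,942.00 (≈ $7.1673 each)
Aug 13, sell 304: 304/550 × $3,942.00 → $2,178.85
After Aug 14: 511 on hand, pool $4,943.15 (≈ $9.6735 each)
Aug 15, sell 428: 428/511 × $4,943.15 → $4,140.25
Total COGS = $1,887.50 + $1,132.50 + $2,178.85 + $4,140.25 = $9,339.10
Ending inventory (cost pool remaining) = $802.90
Check: goods available $10,142.00 = COGS $9,339.10 + ending $802.90

Ending inventory = $802.90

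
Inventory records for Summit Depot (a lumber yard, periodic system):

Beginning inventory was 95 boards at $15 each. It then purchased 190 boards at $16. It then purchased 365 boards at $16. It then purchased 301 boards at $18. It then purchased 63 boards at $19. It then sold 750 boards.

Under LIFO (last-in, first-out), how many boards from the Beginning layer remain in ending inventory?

Sale 1 (750) [LIFO — newest first]: 63 @ $19 + 301 @ $18 + 365 @ $16 + 21 @ $16 = $12,791
Ending inventory: 95 @ $15 + 169 @ $16 = $4,129

95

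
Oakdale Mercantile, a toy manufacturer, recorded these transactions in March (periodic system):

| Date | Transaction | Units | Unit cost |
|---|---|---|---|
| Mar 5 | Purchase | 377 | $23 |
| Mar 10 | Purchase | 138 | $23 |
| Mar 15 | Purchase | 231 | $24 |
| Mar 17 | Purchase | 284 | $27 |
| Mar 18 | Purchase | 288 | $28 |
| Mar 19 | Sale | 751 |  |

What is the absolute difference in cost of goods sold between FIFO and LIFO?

FIFO COGS: 377 @ $23 + 138 @ $23 + 231 @ $24 + 5 @ $27 = $17,524
LIFO COGS: 288 @ $28 + 284 @ $27 + 179 @ $24 = $20,028
Difference = |$17,524 − $20,028| = $2,504

$2,504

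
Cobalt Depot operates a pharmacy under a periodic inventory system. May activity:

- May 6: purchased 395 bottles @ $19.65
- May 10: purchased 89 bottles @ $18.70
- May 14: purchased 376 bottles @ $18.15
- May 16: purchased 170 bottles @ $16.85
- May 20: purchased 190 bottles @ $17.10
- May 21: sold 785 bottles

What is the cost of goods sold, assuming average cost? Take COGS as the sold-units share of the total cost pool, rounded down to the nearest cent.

May 21, sell 785: 785/1220 × $22,363.95 → $14,389.91
Ending inventory (cost pool remaining) = $7,974.04
Check: goods available $22,363.95 = COGS $14,389.91 + ending $7,974.04

COGS = $14,389.91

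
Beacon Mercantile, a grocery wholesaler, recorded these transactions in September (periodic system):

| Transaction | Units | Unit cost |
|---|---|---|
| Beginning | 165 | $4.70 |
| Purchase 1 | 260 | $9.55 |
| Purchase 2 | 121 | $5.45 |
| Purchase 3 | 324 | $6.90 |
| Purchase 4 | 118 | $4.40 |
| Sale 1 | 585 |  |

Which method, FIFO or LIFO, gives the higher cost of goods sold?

FIFO COGS: 165 @ $4.70 + 260 @ $9.55 + 121 @ $5.45 + 39 @ $6.90 = $4,187.05
LIFO COGS: 118 @ $4.40 + 324 @ $6.90 + 121 @ $5.45 + 22 @ $9.55 = $3,624.35

FIFO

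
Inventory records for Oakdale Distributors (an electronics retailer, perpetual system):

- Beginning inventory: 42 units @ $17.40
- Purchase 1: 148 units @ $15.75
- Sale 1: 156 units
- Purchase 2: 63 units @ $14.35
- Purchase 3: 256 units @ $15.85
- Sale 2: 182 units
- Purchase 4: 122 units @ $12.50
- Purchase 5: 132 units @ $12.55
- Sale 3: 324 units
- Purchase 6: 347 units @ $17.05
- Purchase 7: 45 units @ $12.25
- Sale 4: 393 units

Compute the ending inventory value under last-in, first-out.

Ending inventory = $1,543.20

Sale 1 (156) [LIFO — newest first]: 148 @ $15.75 + 8 @ $17.40 = $2,470.20
Sale 2 (182) [LIFO — newest first]: 182 @ $15.85 = $2,884.70
Sale 3 (324) [LIFO — newest first]: 132 @ $12.55 + 122 @ $12.50 + 70 @ $15.85 = $4,291.10
Sale 4 (393) [LIFO — newest first]: 45 @ $12.25 + 347 @ $17.05 + 1 @ $15.85 = $6,483.45
Total COGS = $2,470.20 + $2,884.70 + $4,291.10 + $6,483.45 = $16,129.45
Ending inventory: 34 @ $17.40 + 63 @ $14.35 + 3 @ $15.85 = $1,543.20
Check: goods available $17,672.65 = COGS $16,129.45 + ending $1,543.20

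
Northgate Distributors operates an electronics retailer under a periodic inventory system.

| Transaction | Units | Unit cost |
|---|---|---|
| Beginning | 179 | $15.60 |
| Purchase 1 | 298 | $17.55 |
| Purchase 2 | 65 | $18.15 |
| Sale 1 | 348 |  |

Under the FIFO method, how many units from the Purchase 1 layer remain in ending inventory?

129

Sale 1 (348) [FIFO — oldest first]: 179 @ $15.60 + 169 @ $17.55 = $5,758.35
Ending inventory: 129 @ $17.55 + 65 @ $18.15 = $3,443.70
Check: goods available $9,202.05 = COGS $5,758.35 + ending $3,443.70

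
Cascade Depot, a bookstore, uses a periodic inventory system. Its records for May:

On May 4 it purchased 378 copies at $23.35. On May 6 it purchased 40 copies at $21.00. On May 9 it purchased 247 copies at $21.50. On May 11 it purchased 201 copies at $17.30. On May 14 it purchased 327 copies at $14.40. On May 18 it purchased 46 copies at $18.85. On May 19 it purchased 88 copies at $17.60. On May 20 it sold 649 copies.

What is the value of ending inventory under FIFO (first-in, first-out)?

Ending inventory = $10,946.00

May 20, 649 sold [FIFO — oldest first]: 378 @ $23.35 + 40 @ $21.00 + 231 @ $21.50 = $14,632.80
Ending inventory: 16 @ $21.50 + 201 @ $17.30 + 327 @ $14.40 + 46 @ $18.85 + 88 @ $17.60 = $10,946.00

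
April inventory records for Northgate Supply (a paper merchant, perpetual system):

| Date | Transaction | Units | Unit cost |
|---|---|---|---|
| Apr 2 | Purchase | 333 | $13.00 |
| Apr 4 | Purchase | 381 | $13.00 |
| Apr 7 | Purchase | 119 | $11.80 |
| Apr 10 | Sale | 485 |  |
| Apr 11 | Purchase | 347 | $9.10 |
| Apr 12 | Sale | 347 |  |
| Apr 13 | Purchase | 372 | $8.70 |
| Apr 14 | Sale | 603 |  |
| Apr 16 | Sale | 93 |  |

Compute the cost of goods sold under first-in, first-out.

COGS = $16,871.50

Apr 10, 485 sold [FIFO — oldest first]: 333 @ $13.00 + 152 @ $13.00 = $6,305.00
Apr 12, 347 sold [FIFO — oldest first]: 229 @ $13.00 + 118 @ $11.80 = $4,369.40
Apr 14, 603 sold [FIFO — oldest first]: 1 @ $11.80 + 347 @ $9.10 + 255 @ $8.70 = $5,388.00
Apr 16, 93 sold [FIFO — oldest first]: 93 @ $8.70 = $809.10
Total COGS = $6,305.00 + $4,369.40 + $5,388.00 + $809.10 = $16,871.50
Ending inventory: 24 @ $8.70 = $208.80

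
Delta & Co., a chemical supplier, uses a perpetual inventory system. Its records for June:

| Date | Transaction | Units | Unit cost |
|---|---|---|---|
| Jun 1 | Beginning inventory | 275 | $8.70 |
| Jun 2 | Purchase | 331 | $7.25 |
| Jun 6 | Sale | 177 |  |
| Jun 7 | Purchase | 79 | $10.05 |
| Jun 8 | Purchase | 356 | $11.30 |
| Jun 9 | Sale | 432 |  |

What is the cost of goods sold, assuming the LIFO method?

Jun 6, 177 sold [LIFO — newest first]: 177 @ $7.25 = $1,283.25
Jun 9, 432 sold [LIFO — newest first]: 356 @ $11.30 + 76 @ $10.05 = $4,786.60
Total COGS = $1,283.25 + $4,786.60 = $6,069.85
Ending inventory: 275 @ $8.70 + 154 @ $7.25 + 3 @ $10.05 = $3,539.15
Check: goods available $9,609.00 = COGS $6,069.85 + ending $3,539.15

COGS = $6,069.85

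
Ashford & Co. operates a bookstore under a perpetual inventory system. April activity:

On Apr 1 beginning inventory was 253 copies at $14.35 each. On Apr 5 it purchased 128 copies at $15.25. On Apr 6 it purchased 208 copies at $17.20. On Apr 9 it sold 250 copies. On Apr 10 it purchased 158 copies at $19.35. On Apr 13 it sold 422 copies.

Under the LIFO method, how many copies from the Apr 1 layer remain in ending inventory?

Apr 9, 250 sold [LIFO — newest first]: 208 @ $17.20 + 42 @ $15.25 = $4,218.10
Apr 13, 422 sold [LIFO — newest first]: 158 @ $19.35 + 86 @ $15.25 + 178 @ $14.35 = $6,923.10
Total COGS = $4,218.10 + $6,923.10 = $11,141.20
Ending inventory: 75 @ $14.35 = $1,076.25

75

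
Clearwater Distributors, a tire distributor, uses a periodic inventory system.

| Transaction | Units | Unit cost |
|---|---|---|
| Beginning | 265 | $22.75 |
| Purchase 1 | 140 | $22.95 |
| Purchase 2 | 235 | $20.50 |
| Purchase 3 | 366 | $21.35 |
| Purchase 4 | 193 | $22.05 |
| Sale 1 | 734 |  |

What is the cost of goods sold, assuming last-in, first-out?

COGS = $15,657.25

Sale 1 (734) [LIFO — newest first]: 193 @ $22.05 + 366 @ $21.35 + 175 @ $20.50 = $15,657.25
Ending inventory: 265 @ $22.75 + 140 @ $22.95 + 60 @ $20.50 = $10,471.75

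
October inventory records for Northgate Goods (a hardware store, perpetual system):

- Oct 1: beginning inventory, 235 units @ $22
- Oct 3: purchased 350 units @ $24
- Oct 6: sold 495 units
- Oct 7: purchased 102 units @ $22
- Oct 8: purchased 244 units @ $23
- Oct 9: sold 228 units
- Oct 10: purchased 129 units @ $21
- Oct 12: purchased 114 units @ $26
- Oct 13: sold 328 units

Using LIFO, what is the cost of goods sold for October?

Oct 6, 495 sold [LIFO — newest first]: 350 @ $24 + 145 @ $22 = $11,590
Oct 9, 228 sold [LIFO — newest first]: 228 @ $23 = $5,244
Oct 13, 328 sold [LIFO — newest first]: 114 @ $26 + 129 @ $21 + 16 @ $23 + 69 @ $22 = $7,559
Total COGS = $11,590 + $5,244 + $7,559 = $24,393
Ending inventory: 90 @ $22 + 33 @ $22 = $2,706
Check: goods available $27,099 = COGS $24,393 + ending $2,706

COGS = $24,393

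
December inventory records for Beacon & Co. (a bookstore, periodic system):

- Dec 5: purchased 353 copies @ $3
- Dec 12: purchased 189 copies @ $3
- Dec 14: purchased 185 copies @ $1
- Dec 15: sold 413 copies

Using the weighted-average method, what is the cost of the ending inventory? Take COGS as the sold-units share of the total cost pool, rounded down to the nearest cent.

Dec 15, sell 413: 413/727 × $1,811.00 → $1,028.80
Ending inventory (cost pool remaining) = $782.20
Check: goods available $1,811.00 = COGS $1,028.80 + ending $782.20

Ending inventory = $782.20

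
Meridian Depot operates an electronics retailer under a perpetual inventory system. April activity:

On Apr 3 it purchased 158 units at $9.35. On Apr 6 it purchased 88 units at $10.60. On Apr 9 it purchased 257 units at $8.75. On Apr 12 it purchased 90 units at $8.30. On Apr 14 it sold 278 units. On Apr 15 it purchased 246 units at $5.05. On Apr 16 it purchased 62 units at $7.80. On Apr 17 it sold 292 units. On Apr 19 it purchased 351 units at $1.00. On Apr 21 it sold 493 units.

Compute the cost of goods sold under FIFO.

COGS = $7,293.75

Apr 14, 278 sold [FIFO — oldest first]: 158 @ $9.35 + 88 @ $10.60 + 32 @ $8.75 = $2,690.10
Apr 17, 292 sold [FIFO — oldest first]: 225 @ $8.75 + 67 @ $8.30 = $2,524.85
Apr 21, 493 sold [FIFO — oldest first]: 23 @ $8.30 + 246 @ $5.05 + 62 @ $7.80 + 162 @ $1.00 = $2,078.80
Total COGS = $2,690.10 + $2,524.85 + $2,078.80 = $7,293.75
Ending inventory: 189 @ $1.00 = $189.00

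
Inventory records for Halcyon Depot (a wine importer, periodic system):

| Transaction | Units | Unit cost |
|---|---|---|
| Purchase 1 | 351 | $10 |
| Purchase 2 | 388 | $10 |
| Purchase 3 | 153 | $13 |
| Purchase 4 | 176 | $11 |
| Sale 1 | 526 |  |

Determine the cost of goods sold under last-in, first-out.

Sale 1 (526) [LIFO — newest first]: 176 @ $11 + 153 @ $13 + 197 @ $10 = $5,895
Ending inventory: 351 @ $10 + 191 @ $10 = $5,420

COGS = $5,895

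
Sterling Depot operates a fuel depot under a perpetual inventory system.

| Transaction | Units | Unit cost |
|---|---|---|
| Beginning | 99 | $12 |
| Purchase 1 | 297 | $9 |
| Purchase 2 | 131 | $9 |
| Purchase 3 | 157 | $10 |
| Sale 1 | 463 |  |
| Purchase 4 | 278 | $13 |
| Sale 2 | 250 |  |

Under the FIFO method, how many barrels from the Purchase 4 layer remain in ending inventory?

249

Sale 1 (463) [FIFO — oldest first]: 99 @ $12 + 297 @ $9 + 67 @ $9 = $4,464
Sale 2 (250) [FIFO — oldest first]: 64 @ $9 + 157 @ $10 + 29 @ $13 = $2,523
Total COGS = $4,464 + $2,523 = $6,987
Ending inventory: 249 @ $13 = $3,237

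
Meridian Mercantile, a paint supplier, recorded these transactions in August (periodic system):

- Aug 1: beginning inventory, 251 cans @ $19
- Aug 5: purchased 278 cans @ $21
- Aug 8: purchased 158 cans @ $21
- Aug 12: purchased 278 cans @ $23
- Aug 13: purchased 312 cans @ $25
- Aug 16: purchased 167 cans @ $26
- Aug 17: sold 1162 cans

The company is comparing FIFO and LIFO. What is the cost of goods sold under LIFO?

FIFO COGS: 251 @ $19 + 278 @ $21 + 158 @ $21 + 278 @ $23 + 197 @ $25 = $25,244
LIFO COGS: 167 @ $26 + 312 @ $25 + 278 @ $23 + 158 @ $21 + 247 @ $21 = $27,041

COGS = $27,041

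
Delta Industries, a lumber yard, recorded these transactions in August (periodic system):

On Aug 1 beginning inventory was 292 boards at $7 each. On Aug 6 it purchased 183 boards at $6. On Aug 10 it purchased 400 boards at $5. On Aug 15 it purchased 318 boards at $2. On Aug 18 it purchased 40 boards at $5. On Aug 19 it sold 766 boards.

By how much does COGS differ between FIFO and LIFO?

FIFO COGS: 292 @ $7 + 183 @ $6 + 291 @ $5 = $4,597
LIFO COGS: 40 @ $5 + 318 @ $2 + 400 @ $5 + 8 @ $6 = $2,884
Difference = |$4,597 − $2,884| = $1,713

$1,713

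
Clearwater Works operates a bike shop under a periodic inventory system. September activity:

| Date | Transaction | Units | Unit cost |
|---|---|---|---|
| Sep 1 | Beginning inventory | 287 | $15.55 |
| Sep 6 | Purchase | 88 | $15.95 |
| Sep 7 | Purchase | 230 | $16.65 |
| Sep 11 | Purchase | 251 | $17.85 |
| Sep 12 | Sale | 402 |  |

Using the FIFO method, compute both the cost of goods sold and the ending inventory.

COGS = $6,316.00; ending inventory = $7,860.30

Sep 12, 402 sold [FIFO — oldest first]: 287 @ $15.55 + 88 @ $15.95 + 27 @ $16.65 = $6,316.00
Ending inventory: 203 @ $16.65 + 251 @ $17.85 = $7,860.30
Check: goods available $14,176.30 = COGS $6,316.00 + ending $7,860.30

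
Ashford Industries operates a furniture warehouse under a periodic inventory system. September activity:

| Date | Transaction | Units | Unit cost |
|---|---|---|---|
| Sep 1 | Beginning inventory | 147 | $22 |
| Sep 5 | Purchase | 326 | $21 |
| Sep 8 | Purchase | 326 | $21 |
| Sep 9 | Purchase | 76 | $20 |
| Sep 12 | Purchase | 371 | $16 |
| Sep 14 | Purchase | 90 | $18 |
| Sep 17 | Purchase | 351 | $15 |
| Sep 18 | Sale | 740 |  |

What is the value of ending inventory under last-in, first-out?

Ending inventory = $19,598

Sep 18, 740 sold [LIFO — newest first]: 351 @ $15 + 90 @ $18 + 299 @ $16 = $11,669
Ending inventory: 147 @ $22 + 326 @ $21 + 326 @ $21 + 76 @ $20 + 72 @ $16 = $19,598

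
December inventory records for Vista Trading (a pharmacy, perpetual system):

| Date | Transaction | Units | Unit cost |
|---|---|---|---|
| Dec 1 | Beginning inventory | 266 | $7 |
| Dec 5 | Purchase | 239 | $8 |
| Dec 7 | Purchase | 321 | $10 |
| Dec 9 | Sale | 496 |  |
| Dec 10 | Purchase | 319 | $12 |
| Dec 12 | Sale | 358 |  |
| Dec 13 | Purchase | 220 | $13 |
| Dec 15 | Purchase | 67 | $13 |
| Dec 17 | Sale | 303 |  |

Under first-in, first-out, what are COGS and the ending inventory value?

Dec 9, 496 sold [FIFO — oldest first]: 266 @ $7 + 230 @ $8 = $3,702
Dec 12, 358 sold [FIFO — oldest first]: 9 @ $8 + 321 @ $10 + 28 @ $12 = $3,618
Dec 17, 303 sold [FIFO — oldest first]: 291 @ $12 + 12 @ $13 = $3,648
Total COGS = $3,702 + $3,618 + $3,648 = $10,968
Ending inventory: 208 @ $13 + 67 @ $13 = $3,575
Check: goods available $14,543 = COGS $10,968 + ending $3,575

COGS = $10,968; ending inventory = $3,575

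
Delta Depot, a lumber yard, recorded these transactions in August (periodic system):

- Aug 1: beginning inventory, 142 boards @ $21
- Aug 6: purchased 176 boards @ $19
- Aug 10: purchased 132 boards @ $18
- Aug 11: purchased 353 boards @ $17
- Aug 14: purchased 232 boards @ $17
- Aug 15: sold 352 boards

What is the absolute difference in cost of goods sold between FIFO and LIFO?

$954

FIFO COGS: 142 @ $21 + 176 @ $19 + 34 @ $18 = $6,938
LIFO COGS: 232 @ $17 + 120 @ $17 = $5,984
Difference = |$6,938 − $5,984| = $954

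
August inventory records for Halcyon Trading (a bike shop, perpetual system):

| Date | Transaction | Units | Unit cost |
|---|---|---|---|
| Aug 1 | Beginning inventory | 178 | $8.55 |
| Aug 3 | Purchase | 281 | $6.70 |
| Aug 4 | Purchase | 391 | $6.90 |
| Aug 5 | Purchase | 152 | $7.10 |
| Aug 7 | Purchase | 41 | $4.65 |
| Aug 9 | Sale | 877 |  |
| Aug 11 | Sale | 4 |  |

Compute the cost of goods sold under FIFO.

COGS = $6,322.60

Aug 9, 877 sold [FIFO — oldest first]: 178 @ $8.55 + 281 @ $6.70 + 391 @ $6.90 + 27 @ $7.10 = $6,294.20
Aug 11, 4 sold [FIFO — oldest first]: 4 @ $7.10 = $28.40
Total COGS = $6,294.20 + $28.40 = $6,322.60
Ending inventory: 121 @ $7.10 + 41 @ $4.65 = $1,049.75
Check: goods available $7,372.35 = COGS $6,322.60 + ending $1,049.75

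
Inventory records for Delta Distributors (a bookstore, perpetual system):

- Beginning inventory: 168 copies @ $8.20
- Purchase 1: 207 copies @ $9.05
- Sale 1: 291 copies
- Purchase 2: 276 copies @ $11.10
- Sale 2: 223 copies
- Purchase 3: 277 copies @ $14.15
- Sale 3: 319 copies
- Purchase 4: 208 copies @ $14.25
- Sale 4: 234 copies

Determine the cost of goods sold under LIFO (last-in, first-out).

COGS = $12,632.30

Sale 1 (291) [LIFO — newest first]: 207 @ $9.05 + 84 @ $8.20 = $2,562.15
Sale 2 (223) [LIFO — newest first]: 223 @ $11.10 = $2,475.30
Sale 3 (319) [LIFO — newest first]: 277 @ $14.15 + 42 @ $11.10 = $4,385.75
Sale 4 (234) [LIFO — newest first]: 208 @ $14.25 + 11 @ $11.10 + 15 @ $8.20 = $3,209.10
Total COGS = $2,562.15 + $2,475.30 + $4,385.75 + $3,209.10 = $12,632.30
Ending inventory: 69 @ $8.20 = $565.80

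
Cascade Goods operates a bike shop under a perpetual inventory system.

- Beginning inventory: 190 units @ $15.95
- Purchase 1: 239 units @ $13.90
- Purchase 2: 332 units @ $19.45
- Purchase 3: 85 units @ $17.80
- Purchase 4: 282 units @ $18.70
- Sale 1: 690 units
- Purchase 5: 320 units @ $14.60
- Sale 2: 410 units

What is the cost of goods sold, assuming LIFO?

COGS = $19,041.70

Sale 1 (690) [LIFO — newest first]: 282 @ $18.70 + 85 @ $17.80 + 323 @ $19.45 = $13,068.75
Sale 2 (410) [LIFO — newest first]: 320 @ $14.60 + 9 @ $19.45 + 81 @ $13.90 = $5,972.95
Total COGS = $13,068.75 + $5,972.95 = $19,041.70
Ending inventory: 190 @ $15.95 + 158 @ $13.90 = $5,226.70
Check: goods available $24,268.40 = COGS $19,041.70 + ending $5,226.70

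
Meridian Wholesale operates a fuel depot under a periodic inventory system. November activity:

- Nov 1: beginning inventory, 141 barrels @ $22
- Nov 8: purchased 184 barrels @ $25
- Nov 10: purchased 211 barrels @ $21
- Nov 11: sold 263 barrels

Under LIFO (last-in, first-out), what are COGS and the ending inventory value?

Nov 11, 263 sold [LIFO — newest first]: 211 @ $21 + 52 @ $25 = $5,731
Ending inventory: 141 @ $22 + 132 @ $25 = $6,402
Check: goods available $12,133 = COGS $5,731 + ending $6,402

COGS = $5,731; ending inventory = $6,402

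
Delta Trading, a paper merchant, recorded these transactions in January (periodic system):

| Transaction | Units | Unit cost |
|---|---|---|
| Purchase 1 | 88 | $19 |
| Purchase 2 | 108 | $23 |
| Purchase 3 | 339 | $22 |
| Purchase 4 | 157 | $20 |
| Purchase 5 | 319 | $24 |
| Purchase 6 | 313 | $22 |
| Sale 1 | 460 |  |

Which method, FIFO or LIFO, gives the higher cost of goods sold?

LIFO

FIFO COGS: 88 @ $19 + 108 @ $23 + 264 @ $22 = $9,964
LIFO COGS: 313 @ $22 + 147 @ $24 = $10,414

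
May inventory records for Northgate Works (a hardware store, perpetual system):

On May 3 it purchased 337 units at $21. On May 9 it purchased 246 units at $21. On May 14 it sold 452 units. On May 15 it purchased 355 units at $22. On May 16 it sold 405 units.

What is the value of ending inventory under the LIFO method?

Ending inventory = $1,701

May 14, 452 sold [LIFO — newest first]: 246 @ $21 + 206 @ $21 = $9,492
May 16, 405 sold [LIFO — newest first]: 355 @ $22 + 50 @ $21 = $8,860
Total COGS = $9,492 + $8,860 = $18,352
Ending inventory: 81 @ $21 = $1,701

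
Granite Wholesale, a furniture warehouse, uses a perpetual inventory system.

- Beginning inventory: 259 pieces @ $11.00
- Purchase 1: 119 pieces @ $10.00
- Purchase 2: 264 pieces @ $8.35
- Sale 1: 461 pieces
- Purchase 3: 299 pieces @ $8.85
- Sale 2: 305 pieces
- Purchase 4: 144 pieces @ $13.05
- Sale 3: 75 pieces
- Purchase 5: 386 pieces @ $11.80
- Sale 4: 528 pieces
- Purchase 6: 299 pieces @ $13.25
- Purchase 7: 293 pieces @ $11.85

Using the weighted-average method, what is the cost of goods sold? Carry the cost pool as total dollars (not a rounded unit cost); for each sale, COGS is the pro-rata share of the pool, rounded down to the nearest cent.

After Beginning: 259 on hand, pool $2,849.00 (≈ $11.0000 each)
After Purchase 1: 378 on hand, pool $4,039.00 (≈ $10.6852 each)
After Purchase 2: 642 on hand, pool $6,243.40 (≈ $9.7249 each)
Sale 1, sell 461: 461/642 × $6,243.40 → $4,483.18
After Purchase 3: 480 on hand, pool $4,406.37 (≈ $9.1799 each)
Sale 2, sell 305: 305/480 × $4,406.37 → $2,799.88
After Purchase 4: 319 on hand, pool $3,485.69 (≈ $10.9269 each)
Sale 3, sell 75: 75/319 × $3,485.69 → $819.51
After Purchase 5: 630 on hand, pool $7,220.98 (≈ $11.4619 each)
Sale 4, sell 528: 528/630 × $7,220.98 → $6,051.86
After Purchase 6: 401 on hand, pool $5,130.87 (≈ $12.7952 each)
After Purchase 7: 694 on hand, pool $8,602.92 (≈ $12.3961 each)
Total COGS = $4,483.18 + $2,799.88 + $819.51 + $6,051.86 = $14,154.43
Ending inventory (cost pool remaining) = $8,602.92
Check: goods available $22,757.35 = COGS $14,154.43 + ending $8,602.92

COGS = $14,154.43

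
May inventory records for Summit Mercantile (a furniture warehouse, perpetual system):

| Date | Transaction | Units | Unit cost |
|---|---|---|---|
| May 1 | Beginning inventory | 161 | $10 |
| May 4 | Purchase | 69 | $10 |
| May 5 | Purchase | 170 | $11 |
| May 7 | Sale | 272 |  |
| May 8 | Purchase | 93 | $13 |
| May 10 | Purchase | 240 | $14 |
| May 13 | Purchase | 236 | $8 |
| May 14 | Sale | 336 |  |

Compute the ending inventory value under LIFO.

May 7, 272 sold [LIFO — newest first]: 170 @ $11 + 69 @ $10 + 33 @ $10 = $2,890
May 14, 336 sold [LIFO — newest first]: 236 @ $8 + 100 @ $14 = $3,288
Total COGS = $2,890 + $3,288 = $6,178
Ending inventory: 128 @ $10 + 93 @ $13 + 140 @ $14 = $4,449

Ending inventory = $4,449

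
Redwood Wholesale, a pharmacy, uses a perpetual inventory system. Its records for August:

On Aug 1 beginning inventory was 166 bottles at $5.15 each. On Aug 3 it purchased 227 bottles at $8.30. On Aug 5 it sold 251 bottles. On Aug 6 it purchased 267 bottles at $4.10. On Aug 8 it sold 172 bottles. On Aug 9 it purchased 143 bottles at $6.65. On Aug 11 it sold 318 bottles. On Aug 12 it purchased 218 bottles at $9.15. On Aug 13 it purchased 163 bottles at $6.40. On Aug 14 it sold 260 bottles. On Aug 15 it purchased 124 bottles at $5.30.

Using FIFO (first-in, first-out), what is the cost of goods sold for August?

Aug 5, 251 sold [FIFO — oldest first]: 166 @ $5.15 + 85 @ $8.30 = $1,560.40
Aug 8, 172 sold [FIFO — oldest first]: 142 @ $8.30 + 30 @ $4.10 = $1,301.60
Aug 11, 318 sold [FIFO — oldest first]: 237 @ $4.10 + 81 @ $6.65 = $1,510.35
Aug 14, 260 sold [FIFO — oldest first]: 62 @ $6.65 + 198 @ $9.15 = $2,224.00
Total COGS = $1,560.40 + $1,301.60 + $1,510.35 + $2,224.00 = $6,596.35
Ending inventory: 20 @ $9.15 + 163 @ $6.40 + 124 @ $5.30 = $1,883.40

COGS = $6,596.35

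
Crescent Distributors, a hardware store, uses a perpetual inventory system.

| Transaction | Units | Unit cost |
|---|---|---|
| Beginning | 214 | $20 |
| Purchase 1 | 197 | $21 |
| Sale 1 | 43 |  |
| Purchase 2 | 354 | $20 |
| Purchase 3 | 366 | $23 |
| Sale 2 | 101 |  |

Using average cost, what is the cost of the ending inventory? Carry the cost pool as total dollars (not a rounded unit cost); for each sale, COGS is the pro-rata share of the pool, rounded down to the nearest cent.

After Beginning: 214 on hand, pool $4,280.00 (≈ $20.0000 each)
After Purchase 1: 411 on hand, pool $8,417.00 (≈ $20.4793 each)
Sale 1, sell 43: 43/411 × $8,417.00 → $880.61
After Purchase 2: 722 on hand, pool $14,616.39 (≈ $20.2443 each)
After Purchase 3: 1088 on hand, pool $23,034.39 (≈ $21.1713 each)
Sale 2, sell 101: 101/1088 × $23,034.39 → $2,138.30
Total COGS = $880.61 + $2,138.30 = $3,018.91
Ending inventory (cost pool remaining) = $20,896.09

Ending inventory = $20,896.09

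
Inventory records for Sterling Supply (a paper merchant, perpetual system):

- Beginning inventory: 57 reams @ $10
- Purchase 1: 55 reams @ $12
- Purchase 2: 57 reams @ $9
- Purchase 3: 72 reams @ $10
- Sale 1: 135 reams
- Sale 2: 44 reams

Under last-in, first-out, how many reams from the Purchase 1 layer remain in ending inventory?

5

Sale 1 (135) [LIFO — newest first]: 72 @ $10 + 57 @ $9 + 6 @ $12 = $1,305
Sale 2 (44) [LIFO — newest first]: 44 @ $12 = $528
Total COGS = $1,305 + $528 = $1,833
Ending inventory: 57 @ $10 + 5 @ $12 = $630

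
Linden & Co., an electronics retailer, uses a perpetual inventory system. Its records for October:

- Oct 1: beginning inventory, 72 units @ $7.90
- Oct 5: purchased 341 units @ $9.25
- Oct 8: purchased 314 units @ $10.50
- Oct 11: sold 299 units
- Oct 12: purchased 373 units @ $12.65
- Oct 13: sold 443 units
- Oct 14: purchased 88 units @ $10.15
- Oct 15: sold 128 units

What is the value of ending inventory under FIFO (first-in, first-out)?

Oct 11, 299 sold [FIFO — oldest first]: 72 @ $7.90 + 227 @ $9.25 = $2,668.55
Oct 13, 443 sold [FIFO — oldest first]: 114 @ $9.25 + 314 @ $10.50 + 15 @ $12.65 = $4,541.25
Oct 15, 128 sold [FIFO — oldest first]: 128 @ $12.65 = $1,619.20
Total COGS = $2,668.55 + $4,541.25 + $1,619.20 = $8,829.00
Ending inventory: 230 @ $12.65 + 88 @ $10.15 = $3,802.70

Ending inventory = $3,802.70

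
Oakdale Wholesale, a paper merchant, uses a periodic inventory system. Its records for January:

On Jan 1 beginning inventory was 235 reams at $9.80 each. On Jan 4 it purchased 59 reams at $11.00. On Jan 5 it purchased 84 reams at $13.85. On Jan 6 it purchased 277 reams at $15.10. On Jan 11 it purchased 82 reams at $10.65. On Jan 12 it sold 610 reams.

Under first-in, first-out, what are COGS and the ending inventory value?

Jan 12, 610 sold [FIFO — oldest first]: 235 @ $9.80 + 59 @ $11.00 + 84 @ $13.85 + 232 @ $15.10 = $7,618.60
Ending inventory: 45 @ $15.10 + 82 @ $10.65 = $1,552.80
Check: goods available $9,171.40 = COGS $7,618.60 + ending $1,552.80

COGS = $7,618.60; ending inventory = $1,552.80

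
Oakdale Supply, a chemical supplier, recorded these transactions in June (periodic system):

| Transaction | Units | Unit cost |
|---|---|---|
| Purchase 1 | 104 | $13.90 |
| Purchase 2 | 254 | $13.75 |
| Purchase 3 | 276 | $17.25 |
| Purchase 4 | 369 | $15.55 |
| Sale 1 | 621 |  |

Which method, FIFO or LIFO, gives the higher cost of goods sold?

LIFO

FIFO COGS: 104 @ $13.90 + 254 @ $13.75 + 263 @ $17.25 = $9,474.85
LIFO COGS: 369 @ $15.55 + 252 @ $17.25 = $10,084.95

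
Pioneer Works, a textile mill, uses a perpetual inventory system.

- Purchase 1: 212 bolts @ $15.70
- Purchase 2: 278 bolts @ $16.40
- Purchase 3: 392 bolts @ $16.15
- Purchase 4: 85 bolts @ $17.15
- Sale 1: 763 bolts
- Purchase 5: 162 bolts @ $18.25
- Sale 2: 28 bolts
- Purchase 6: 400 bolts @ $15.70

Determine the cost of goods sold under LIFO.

Sale 1 (763) [LIFO — newest first]: 85 @ $17.15 + 392 @ $16.15 + 278 @ $16.40 + 8 @ $15.70 = $12,473.35
Sale 2 (28) [LIFO — newest first]: 28 @ $18.25 = $511.00
Total COGS = $12,473.35 + $511.00 = $12,984.35
Ending inventory: 204 @ $15.70 + 134 @ $18.25 + 400 @ $15.70 = $11,928.30

COGS = $12,984.35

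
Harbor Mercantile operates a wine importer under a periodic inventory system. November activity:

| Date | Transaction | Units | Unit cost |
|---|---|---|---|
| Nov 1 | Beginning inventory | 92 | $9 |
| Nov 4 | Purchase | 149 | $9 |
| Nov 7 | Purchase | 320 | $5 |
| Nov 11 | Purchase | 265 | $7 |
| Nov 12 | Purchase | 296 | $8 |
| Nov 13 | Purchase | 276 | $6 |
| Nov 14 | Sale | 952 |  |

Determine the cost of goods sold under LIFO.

Nov 14, 952 sold [LIFO — newest first]: 276 @ $6 + 296 @ $8 + 265 @ $7 + 115 @ $5 = $6,454
Ending inventory: 92 @ $9 + 149 @ $9 + 205 @ $5 = $3,194

COGS = $6,454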